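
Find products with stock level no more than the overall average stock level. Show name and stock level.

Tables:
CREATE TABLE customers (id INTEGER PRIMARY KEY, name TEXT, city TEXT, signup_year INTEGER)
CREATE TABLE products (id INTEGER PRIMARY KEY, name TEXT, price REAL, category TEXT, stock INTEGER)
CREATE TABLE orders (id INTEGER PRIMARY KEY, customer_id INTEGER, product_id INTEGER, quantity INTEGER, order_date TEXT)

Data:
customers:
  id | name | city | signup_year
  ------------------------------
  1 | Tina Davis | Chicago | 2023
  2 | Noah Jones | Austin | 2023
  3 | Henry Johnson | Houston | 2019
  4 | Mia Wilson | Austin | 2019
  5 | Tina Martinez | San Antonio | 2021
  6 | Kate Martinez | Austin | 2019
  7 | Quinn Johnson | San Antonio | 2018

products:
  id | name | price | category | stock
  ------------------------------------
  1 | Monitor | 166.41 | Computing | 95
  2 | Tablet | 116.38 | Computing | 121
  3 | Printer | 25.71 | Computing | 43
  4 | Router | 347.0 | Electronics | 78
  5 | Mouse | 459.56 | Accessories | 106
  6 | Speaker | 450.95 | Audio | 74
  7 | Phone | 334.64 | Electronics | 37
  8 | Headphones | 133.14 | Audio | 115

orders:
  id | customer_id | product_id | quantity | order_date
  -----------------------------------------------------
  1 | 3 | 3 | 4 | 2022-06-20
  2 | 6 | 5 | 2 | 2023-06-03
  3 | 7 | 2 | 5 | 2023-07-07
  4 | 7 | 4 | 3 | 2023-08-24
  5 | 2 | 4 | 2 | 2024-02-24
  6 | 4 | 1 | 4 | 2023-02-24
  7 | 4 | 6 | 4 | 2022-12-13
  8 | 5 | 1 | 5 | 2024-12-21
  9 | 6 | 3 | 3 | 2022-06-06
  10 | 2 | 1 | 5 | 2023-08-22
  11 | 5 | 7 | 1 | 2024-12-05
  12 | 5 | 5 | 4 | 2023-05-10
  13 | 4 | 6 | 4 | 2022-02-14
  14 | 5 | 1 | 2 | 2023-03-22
SELECT name, stock FROM products WHERE stock <= (SELECT AVG(stock) FROM products)

Execution result:
name | stock
Printer | 43
Router | 78
Speaker | 74
Phone | 37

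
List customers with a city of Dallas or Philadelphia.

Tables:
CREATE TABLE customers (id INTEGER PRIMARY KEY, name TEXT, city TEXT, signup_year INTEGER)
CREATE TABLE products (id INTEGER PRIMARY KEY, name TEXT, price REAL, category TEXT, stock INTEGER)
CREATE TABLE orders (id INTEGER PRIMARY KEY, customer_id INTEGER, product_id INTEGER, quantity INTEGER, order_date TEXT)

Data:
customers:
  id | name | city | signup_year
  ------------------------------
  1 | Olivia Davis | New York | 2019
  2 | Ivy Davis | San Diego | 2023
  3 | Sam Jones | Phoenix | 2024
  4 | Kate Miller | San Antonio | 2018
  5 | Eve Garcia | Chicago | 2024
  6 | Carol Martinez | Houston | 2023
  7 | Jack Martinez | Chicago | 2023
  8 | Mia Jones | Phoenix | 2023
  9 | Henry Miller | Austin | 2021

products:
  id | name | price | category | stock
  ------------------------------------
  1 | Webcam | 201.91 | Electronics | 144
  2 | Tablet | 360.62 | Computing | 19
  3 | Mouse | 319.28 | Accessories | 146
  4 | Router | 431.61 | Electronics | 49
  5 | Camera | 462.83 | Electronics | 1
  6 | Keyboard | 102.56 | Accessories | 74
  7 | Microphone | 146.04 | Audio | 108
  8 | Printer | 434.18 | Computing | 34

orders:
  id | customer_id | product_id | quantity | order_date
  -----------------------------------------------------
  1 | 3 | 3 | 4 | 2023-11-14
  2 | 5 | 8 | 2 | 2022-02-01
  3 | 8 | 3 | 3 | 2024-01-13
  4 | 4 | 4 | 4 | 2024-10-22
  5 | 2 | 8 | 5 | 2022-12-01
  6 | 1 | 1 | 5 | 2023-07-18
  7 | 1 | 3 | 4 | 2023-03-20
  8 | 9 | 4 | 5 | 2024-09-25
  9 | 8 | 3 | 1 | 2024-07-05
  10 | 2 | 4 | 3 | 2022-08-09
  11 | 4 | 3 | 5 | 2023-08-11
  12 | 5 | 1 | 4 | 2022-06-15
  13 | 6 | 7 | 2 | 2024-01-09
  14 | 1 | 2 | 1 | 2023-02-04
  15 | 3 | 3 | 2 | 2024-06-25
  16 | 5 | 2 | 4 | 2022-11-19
SELECT name, city FROM customers WHERE city IN ('Dallas', 'Philadelphia')

Execution result:
(no rows)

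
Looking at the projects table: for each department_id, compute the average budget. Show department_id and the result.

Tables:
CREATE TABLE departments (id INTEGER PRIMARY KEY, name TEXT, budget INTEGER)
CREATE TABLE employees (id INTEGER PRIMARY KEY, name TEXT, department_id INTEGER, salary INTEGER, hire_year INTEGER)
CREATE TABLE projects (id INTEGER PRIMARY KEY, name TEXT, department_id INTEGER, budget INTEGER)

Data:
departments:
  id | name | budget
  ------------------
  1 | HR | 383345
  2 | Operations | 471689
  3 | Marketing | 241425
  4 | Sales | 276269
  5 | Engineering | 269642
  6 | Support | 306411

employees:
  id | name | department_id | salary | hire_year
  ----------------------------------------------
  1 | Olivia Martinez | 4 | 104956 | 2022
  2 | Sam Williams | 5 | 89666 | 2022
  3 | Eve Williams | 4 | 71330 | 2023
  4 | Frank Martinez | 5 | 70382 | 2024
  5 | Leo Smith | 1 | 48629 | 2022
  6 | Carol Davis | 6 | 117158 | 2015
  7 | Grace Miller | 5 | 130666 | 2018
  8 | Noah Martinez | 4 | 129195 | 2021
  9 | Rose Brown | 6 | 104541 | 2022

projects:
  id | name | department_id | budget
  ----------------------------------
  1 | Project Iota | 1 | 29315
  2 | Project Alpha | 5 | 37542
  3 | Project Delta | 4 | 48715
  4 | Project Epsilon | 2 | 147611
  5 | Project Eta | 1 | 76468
SELECT department_id, AVG(budget) AS avg_budget FROM projects GROUP BY department_id

Execution result:
department_id | avg_budget
1 | 52891.50
2 | 147611.00
4 | 48715.00
5 | 37542.00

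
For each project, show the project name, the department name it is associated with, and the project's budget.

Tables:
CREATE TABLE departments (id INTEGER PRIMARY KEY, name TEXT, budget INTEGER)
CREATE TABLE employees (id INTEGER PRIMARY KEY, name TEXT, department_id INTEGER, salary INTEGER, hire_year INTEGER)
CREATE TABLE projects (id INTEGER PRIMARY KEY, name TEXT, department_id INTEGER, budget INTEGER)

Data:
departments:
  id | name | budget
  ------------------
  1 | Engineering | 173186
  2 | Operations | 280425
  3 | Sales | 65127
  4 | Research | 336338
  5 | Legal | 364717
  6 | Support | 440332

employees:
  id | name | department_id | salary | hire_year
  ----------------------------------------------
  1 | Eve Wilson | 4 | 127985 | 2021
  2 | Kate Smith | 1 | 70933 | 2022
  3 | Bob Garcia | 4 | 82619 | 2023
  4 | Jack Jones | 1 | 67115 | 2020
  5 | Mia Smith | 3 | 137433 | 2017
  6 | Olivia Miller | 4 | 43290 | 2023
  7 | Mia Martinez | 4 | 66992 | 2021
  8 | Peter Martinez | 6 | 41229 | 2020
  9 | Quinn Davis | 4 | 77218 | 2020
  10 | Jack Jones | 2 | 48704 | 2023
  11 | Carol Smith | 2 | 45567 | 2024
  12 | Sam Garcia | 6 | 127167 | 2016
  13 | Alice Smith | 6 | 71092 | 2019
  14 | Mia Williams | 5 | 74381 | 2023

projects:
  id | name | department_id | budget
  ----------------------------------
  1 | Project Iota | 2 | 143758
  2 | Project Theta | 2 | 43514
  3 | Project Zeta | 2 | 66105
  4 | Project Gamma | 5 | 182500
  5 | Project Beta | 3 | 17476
SELECT c.name, p.name AS department, c.budget FROM projects c JOIN departments p ON c.department_id = p.id

Execution result:
name | department | budget
Project Iota | Operations | 143758
Project Theta | Operations | 43514
Project Zeta | Operations | 66105
Project Gamma | Legal | 182500
Project Beta | Sales | 17476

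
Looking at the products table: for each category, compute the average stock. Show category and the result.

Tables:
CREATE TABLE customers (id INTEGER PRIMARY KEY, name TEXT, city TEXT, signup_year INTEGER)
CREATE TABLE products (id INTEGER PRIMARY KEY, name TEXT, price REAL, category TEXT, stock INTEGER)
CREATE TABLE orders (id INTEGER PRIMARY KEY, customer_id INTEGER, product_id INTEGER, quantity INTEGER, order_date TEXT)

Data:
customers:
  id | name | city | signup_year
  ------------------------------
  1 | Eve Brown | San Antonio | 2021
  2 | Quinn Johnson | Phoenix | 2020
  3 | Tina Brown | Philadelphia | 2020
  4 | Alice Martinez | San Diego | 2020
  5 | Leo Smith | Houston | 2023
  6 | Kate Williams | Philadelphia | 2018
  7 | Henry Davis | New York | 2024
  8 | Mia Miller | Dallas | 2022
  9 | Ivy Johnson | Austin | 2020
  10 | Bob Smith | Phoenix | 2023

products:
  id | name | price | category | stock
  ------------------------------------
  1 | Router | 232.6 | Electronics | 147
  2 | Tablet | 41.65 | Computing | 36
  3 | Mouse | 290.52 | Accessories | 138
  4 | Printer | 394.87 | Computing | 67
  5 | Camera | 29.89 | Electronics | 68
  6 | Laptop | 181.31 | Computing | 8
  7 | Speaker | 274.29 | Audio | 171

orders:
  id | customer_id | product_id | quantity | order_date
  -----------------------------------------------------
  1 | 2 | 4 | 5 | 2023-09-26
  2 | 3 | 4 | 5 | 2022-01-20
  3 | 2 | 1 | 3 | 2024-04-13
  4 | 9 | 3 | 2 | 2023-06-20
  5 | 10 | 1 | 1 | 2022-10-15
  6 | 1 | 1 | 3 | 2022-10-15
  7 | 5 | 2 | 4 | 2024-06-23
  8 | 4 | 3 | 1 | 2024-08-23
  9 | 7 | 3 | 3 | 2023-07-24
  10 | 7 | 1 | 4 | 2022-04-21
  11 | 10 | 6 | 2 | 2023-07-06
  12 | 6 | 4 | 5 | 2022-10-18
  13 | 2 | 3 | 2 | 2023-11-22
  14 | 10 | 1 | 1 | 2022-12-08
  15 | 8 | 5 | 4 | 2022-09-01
SELECT category, AVG(stock) AS avg_stock FROM products GROUP BY category

Execution result:
category | avg_stock
Accessories | 138.00
Audio | 171.00
Computing | 37.00
Electronics | 107.50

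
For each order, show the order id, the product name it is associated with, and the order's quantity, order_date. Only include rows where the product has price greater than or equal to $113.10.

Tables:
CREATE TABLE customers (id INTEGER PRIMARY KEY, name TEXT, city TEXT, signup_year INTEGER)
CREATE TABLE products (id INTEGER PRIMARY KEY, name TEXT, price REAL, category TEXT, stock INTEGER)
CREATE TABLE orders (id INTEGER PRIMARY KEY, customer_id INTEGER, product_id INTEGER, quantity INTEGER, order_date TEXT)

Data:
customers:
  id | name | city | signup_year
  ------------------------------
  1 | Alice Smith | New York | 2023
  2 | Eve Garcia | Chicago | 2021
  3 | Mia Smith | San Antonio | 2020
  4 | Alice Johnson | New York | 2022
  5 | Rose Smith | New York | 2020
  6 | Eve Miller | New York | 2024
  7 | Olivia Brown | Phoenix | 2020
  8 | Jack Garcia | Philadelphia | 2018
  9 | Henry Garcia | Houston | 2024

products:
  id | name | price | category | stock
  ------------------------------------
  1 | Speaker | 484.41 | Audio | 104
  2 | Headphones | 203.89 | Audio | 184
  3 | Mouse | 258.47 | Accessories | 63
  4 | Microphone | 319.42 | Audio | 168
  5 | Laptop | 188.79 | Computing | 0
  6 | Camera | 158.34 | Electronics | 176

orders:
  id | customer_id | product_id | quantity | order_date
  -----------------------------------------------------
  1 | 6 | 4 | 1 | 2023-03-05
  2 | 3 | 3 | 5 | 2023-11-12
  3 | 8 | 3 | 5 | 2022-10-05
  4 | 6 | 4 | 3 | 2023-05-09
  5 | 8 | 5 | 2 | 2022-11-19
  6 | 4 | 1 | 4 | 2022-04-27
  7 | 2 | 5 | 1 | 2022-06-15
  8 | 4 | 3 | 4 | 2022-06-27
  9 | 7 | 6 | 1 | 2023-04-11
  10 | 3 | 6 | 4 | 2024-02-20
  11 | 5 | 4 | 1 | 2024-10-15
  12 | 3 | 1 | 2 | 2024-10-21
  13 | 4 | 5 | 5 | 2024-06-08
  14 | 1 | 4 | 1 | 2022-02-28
SELECT c.id, p.name AS product, c.quantity, c.order_date FROM orders c JOIN products p ON c.product_id = p.id WHERE p.price >= 113.1

Execution result:
id | product | quantity | order_date
1 | Microphone | 1 | 2023-03-05
2 | Mouse | 5 | 2023-11-12
3 | Mouse | 5 | 2022-10-05
4 | Microphone | 3 | 2023-05-09
5 | Laptop | 2 | 2022-11-19
6 | Speaker | 4 | 2022-04-27
7 | Laptop | 1 | 2022-06-15
8 | Mouse | 4 | 2022-06-27
9 | Camera | 1 | 2023-04-11
10 | Camera | 4 | 2024-02-20
11 | Microphone | 1 | 2024-10-15
12 | Speaker | 2 | 2024-10-21
13 | Laptop | 5 | 2024-06-08
14 | Microphone | 1 | 2022-02-28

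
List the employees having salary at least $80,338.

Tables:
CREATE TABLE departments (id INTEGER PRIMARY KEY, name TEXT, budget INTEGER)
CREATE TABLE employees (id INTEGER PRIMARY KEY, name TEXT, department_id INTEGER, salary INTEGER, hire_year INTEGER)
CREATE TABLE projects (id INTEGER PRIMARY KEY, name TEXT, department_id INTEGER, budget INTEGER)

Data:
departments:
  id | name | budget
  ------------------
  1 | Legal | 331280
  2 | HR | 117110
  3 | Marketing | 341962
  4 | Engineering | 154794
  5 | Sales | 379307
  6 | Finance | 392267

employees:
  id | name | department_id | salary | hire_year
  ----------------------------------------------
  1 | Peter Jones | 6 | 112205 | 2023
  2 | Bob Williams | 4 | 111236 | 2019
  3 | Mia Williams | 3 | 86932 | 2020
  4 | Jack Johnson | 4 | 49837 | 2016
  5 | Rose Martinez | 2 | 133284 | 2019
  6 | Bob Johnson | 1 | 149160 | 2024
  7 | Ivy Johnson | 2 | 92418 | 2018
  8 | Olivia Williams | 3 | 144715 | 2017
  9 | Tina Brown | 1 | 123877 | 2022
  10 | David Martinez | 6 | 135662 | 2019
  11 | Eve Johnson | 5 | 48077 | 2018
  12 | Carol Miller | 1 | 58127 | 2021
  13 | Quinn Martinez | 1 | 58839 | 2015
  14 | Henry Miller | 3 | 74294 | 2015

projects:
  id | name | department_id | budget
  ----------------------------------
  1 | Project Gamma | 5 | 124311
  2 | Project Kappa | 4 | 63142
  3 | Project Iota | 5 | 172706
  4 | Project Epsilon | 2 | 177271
SELECT name, salary FROM employees WHERE salary >= 80338

Execution result:
name | salary
Peter Jones | 112205
Bob Williams | 111236
Mia Williams | 86932
Rose Martinez | 133284
Bob Johnson | 149160
Ivy Johnson | 92418
Olivia Williams | 144715
Tina Brown | 123877
David Martinez | 135662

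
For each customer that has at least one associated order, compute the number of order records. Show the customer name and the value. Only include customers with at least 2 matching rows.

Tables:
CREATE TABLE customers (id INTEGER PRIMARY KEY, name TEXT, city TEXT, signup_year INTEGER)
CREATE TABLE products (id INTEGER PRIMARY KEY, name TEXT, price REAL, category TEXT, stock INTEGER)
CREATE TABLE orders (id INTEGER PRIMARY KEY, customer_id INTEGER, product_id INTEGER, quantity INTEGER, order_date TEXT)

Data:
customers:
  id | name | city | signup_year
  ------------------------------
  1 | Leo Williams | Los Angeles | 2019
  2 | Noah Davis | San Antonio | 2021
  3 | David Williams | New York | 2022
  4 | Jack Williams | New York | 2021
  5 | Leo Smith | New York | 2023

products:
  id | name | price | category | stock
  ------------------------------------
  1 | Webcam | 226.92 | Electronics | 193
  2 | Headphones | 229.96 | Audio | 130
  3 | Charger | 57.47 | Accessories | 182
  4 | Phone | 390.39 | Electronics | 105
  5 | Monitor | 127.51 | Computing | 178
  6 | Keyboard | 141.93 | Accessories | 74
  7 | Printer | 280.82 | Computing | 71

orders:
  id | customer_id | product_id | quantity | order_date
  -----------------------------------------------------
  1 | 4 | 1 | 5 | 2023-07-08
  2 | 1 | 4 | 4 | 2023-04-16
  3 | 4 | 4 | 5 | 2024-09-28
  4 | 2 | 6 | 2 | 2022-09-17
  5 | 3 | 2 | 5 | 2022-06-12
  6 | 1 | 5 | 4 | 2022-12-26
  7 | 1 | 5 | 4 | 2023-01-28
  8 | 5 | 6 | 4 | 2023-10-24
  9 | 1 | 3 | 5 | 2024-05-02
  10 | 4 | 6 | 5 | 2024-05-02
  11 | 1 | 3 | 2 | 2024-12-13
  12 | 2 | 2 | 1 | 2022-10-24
SELECT p.name, COUNT(*) AS n FROM orders c JOIN customers p ON c.customer_id = p.id GROUP BY p.id, p.name HAVING COUNT(*) >= 2

Execution result:
name | n
Leo Williams | 5
Noah Davis | 2
Jack Williams | 3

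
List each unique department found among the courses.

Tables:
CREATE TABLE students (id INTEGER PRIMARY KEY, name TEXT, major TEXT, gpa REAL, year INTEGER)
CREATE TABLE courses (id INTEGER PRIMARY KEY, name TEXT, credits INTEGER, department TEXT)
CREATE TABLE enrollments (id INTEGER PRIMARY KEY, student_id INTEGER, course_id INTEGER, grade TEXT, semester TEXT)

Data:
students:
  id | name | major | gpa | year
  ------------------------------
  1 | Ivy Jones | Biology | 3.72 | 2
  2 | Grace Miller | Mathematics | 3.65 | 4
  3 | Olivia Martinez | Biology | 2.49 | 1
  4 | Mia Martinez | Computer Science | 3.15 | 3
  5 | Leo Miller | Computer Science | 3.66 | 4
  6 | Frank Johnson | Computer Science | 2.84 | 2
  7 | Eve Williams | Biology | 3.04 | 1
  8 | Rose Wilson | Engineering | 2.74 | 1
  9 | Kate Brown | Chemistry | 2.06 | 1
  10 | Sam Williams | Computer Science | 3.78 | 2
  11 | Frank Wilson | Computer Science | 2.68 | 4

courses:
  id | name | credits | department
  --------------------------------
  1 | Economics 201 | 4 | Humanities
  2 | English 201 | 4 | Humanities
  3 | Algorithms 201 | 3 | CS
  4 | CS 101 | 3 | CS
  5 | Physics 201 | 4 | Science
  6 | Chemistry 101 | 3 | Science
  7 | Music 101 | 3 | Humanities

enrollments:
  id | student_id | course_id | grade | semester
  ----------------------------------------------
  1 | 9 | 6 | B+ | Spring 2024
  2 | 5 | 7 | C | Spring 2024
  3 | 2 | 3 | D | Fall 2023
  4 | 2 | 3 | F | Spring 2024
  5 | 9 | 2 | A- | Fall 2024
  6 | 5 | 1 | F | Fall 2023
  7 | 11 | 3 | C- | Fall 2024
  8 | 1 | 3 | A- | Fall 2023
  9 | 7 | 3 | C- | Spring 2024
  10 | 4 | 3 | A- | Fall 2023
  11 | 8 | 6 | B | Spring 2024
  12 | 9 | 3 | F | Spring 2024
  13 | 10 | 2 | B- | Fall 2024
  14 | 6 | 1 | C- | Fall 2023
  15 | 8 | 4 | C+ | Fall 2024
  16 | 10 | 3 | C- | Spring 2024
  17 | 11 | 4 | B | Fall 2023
SELECT DISTINCT department FROM courses

Execution result:
department
Humanities
CS
Science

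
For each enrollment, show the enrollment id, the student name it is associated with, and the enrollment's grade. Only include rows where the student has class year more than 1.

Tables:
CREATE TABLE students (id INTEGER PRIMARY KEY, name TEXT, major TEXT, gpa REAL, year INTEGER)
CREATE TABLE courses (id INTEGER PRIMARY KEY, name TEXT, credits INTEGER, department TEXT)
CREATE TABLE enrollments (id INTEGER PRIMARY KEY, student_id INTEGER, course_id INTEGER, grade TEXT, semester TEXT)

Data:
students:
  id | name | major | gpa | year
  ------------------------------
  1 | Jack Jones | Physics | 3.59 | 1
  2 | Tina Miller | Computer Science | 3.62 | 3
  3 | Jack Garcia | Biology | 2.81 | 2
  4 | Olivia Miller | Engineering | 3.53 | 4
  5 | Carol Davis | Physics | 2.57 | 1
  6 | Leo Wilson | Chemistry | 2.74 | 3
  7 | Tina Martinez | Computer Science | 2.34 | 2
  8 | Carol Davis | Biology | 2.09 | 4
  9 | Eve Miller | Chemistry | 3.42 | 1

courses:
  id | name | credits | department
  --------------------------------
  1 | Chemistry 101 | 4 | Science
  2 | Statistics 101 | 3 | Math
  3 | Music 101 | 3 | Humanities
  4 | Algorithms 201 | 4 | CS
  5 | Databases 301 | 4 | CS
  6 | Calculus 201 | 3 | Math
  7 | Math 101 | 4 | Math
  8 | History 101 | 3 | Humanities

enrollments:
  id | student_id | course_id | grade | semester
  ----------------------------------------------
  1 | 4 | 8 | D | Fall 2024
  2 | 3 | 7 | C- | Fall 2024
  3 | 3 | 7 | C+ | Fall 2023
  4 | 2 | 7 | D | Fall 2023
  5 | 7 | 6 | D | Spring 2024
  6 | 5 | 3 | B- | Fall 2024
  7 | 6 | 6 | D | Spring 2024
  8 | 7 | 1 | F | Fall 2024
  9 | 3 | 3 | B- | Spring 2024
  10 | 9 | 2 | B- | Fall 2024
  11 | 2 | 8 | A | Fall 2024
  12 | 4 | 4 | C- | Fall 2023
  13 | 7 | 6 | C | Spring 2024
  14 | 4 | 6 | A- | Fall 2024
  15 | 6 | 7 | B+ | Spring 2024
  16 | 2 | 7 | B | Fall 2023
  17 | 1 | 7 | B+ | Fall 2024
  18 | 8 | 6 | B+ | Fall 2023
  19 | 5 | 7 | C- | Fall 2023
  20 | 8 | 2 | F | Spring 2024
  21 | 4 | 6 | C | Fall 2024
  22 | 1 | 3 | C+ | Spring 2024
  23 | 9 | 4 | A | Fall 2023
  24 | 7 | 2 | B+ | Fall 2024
SELECT c.id, p.name AS student, c.grade FROM enrollments c JOIN students p ON c.student_id = p.id WHERE p.year > 1

Execution result:
id | student | grade
1 | Olivia Miller | D
2 | Jack Garcia | C-
3 | Jack Garcia | C+
4 | Tina Miller | D
5 | Tina Martinez | D
7 | Leo Wilson | D
8 | Tina Martinez | F
9 | Jack Garcia | B-
11 | Tina Miller | A
12 | Olivia Miller | C-
13 | Tina Martinez | C
14 | Olivia Miller | A-
15 | Leo Wilson | B+
16 | Tina Miller | B
18 | Carol Davis | B+
20 | Carol Davis | F
21 | Olivia Miller | C
24 | Tina Martinez | B+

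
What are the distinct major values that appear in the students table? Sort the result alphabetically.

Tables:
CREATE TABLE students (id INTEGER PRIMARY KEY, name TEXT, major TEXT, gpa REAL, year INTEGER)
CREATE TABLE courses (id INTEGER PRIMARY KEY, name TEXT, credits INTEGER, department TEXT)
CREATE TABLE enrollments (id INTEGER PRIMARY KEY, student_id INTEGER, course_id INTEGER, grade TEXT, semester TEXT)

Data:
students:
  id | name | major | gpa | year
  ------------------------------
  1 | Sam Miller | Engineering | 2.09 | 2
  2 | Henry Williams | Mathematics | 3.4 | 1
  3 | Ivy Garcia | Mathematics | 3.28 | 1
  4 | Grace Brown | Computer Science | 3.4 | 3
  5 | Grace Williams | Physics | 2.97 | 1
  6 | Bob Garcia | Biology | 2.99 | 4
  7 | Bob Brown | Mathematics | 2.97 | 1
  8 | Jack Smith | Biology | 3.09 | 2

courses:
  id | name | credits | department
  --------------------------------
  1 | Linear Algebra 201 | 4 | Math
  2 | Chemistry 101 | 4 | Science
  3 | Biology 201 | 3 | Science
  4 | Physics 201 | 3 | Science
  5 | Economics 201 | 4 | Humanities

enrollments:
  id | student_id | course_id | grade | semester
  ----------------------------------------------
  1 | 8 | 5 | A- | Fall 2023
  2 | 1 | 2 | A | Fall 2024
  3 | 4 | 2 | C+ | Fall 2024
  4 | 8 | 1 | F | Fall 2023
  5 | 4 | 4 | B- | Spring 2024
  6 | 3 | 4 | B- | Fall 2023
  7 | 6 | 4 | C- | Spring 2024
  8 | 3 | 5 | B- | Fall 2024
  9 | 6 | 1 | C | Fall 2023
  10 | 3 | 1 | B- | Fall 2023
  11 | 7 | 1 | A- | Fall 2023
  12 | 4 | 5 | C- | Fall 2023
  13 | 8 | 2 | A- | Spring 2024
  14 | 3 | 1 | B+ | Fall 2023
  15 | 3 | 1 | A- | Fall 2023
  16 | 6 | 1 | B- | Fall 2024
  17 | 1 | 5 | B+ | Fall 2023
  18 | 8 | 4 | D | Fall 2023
SELECT DISTINCT major FROM students ORDER BY major

Execution result:
major
Biology
Computer Science
Engineering
Mathematics
Physics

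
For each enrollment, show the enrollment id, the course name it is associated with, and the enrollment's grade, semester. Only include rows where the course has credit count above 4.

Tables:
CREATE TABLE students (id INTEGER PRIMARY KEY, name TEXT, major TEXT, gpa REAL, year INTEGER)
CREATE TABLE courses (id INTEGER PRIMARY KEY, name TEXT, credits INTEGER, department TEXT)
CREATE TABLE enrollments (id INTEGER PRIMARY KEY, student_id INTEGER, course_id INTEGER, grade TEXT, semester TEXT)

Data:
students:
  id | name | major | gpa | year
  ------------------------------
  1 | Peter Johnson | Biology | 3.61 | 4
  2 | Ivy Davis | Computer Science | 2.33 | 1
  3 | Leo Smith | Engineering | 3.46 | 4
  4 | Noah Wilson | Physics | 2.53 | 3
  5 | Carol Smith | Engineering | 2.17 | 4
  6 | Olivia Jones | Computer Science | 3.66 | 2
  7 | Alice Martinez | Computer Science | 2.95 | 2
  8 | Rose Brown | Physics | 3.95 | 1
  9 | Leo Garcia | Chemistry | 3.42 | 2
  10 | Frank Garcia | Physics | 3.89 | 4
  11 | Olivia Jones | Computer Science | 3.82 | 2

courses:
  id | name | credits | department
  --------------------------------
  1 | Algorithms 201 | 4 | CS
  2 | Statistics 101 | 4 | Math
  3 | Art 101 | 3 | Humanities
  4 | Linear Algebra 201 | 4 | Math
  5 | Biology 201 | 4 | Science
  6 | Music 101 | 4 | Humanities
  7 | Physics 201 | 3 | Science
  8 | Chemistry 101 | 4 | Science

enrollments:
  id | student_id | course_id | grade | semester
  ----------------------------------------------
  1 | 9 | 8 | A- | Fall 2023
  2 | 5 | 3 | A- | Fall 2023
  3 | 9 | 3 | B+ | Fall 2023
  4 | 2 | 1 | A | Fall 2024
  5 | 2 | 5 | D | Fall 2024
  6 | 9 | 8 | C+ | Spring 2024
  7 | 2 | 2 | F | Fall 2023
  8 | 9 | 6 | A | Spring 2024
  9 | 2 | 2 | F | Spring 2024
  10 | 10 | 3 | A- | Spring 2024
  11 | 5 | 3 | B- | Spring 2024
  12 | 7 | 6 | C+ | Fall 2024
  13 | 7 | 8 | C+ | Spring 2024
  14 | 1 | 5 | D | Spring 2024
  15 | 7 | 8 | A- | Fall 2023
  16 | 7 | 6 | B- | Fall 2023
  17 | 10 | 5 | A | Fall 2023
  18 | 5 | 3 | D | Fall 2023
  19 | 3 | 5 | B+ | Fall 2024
SELECT c.id, p.name AS course, c.grade, c.semester FROM enrollments c JOIN courses p ON c.course_id = p.id WHERE p.credits > 4

Execution result:
(no rows)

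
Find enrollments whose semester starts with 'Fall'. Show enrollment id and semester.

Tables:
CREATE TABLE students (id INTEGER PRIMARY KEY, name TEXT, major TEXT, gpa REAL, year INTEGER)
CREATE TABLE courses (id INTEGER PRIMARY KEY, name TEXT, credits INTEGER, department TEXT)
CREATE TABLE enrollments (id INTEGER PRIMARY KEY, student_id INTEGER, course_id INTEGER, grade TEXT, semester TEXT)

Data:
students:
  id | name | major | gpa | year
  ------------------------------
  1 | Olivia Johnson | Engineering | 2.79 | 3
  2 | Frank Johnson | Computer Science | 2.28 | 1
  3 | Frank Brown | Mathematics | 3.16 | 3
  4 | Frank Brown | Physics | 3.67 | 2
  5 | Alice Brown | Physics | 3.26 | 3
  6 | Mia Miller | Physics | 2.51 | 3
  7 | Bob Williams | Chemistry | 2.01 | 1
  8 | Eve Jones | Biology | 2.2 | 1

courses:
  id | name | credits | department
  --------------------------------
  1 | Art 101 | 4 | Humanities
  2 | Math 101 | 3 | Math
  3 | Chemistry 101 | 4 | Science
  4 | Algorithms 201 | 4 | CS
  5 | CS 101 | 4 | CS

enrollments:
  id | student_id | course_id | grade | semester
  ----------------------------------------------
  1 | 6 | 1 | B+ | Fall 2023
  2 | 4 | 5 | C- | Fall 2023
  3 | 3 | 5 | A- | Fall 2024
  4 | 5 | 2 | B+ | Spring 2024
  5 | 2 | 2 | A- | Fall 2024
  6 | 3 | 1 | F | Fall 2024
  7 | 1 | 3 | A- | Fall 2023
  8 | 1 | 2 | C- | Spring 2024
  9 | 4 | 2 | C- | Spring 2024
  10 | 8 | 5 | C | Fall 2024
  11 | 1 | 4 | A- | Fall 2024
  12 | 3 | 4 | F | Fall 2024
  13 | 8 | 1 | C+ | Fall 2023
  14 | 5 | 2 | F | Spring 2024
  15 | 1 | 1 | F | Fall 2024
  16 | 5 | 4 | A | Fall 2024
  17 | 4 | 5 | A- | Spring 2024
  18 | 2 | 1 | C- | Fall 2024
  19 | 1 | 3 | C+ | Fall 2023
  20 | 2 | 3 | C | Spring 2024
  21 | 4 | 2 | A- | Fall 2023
SELECT id, semester FROM enrollments WHERE semester LIKE 'Fall%'

Execution result:
id | semester
1 | Fall 2023
2 | Fall 2023
3 | Fall 2024
5 | Fall 2024
6 | Fall 2024
7 | Fall 2023
10 | Fall 2024
11 | Fall 2024
12 | Fall 2024
13 | Fall 2023
15 | Fall 2024
16 | Fall 2024
18 | Fall 2024
19 | Fall 2023
21 | Fall 2023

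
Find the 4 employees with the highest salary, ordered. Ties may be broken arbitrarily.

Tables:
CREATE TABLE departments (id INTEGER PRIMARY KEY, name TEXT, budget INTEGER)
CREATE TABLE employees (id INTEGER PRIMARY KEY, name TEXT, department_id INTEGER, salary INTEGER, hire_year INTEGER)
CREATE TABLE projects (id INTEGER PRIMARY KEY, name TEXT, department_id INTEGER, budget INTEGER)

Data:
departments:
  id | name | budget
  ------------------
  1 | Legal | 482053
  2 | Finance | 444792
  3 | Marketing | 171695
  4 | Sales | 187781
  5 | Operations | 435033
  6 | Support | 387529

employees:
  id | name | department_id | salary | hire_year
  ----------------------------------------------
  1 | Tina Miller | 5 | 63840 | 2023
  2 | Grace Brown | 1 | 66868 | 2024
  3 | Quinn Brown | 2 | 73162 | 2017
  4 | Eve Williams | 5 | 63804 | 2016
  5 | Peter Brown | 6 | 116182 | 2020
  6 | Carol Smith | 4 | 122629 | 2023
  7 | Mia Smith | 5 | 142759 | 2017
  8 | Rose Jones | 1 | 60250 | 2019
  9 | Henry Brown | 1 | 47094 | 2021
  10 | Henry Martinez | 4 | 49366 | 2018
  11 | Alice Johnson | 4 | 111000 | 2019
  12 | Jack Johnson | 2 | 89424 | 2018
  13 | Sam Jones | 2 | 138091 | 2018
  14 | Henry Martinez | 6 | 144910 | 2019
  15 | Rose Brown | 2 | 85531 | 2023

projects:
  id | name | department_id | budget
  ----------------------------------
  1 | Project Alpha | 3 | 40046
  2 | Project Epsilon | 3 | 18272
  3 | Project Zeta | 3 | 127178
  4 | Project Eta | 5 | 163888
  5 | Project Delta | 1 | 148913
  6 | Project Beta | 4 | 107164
SELECT name, salary FROM employees ORDER BY salary DESC LIMIT 4

Execution result:
name | salary
Henry Martinez | 144910
Mia Smith | 142759
Sam Jones | 138091
Carol Smith | 122629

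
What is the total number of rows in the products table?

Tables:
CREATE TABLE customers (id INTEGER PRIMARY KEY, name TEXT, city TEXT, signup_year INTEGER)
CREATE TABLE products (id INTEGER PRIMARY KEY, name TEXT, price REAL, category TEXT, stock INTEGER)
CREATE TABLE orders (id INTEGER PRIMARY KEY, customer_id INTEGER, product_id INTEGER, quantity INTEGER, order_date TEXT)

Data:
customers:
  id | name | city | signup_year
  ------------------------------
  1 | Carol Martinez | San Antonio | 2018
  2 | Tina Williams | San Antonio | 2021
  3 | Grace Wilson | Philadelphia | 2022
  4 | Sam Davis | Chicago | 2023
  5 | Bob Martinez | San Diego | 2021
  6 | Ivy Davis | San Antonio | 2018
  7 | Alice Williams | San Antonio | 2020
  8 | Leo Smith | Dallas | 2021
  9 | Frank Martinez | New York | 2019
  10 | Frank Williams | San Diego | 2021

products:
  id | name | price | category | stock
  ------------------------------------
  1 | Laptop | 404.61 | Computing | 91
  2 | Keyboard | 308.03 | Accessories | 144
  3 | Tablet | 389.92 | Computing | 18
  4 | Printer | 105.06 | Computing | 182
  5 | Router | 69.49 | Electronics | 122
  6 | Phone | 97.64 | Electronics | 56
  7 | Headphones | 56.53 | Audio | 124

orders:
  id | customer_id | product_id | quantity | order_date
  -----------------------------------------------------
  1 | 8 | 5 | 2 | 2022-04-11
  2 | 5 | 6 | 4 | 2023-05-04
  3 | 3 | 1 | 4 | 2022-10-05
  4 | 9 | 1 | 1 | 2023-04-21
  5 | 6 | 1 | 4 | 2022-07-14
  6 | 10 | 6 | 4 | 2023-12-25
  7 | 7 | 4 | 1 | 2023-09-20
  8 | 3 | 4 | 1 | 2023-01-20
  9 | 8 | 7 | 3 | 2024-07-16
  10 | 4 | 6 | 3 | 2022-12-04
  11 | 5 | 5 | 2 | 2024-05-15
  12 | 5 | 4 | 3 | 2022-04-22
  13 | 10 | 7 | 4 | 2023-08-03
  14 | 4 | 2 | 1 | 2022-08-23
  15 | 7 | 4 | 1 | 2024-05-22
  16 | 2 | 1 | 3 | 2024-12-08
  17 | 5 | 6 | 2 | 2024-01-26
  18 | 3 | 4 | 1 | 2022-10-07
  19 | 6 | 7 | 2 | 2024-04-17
SELECT COUNT(*) FROM products

Execution result:
7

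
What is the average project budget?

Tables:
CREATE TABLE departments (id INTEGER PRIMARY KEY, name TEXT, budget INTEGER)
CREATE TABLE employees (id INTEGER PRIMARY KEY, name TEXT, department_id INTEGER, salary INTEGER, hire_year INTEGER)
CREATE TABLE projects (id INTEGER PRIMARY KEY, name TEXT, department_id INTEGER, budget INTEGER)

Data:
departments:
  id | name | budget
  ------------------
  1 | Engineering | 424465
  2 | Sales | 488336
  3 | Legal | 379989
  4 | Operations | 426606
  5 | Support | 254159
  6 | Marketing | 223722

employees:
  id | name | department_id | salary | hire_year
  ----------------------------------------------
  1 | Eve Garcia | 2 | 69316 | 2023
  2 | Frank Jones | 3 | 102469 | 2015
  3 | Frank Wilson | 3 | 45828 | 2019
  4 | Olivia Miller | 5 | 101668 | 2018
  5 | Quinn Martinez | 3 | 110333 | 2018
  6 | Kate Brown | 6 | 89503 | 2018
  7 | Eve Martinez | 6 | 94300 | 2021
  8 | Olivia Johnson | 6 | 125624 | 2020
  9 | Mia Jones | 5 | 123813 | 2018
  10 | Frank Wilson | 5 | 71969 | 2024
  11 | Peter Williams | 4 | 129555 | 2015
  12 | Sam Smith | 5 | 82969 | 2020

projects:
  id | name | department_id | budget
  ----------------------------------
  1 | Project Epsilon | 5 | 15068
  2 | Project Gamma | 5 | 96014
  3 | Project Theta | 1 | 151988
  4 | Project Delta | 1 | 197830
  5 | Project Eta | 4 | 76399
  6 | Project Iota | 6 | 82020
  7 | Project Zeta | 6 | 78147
SELECT AVG(budget) FROM projects

Execution result:
99638.00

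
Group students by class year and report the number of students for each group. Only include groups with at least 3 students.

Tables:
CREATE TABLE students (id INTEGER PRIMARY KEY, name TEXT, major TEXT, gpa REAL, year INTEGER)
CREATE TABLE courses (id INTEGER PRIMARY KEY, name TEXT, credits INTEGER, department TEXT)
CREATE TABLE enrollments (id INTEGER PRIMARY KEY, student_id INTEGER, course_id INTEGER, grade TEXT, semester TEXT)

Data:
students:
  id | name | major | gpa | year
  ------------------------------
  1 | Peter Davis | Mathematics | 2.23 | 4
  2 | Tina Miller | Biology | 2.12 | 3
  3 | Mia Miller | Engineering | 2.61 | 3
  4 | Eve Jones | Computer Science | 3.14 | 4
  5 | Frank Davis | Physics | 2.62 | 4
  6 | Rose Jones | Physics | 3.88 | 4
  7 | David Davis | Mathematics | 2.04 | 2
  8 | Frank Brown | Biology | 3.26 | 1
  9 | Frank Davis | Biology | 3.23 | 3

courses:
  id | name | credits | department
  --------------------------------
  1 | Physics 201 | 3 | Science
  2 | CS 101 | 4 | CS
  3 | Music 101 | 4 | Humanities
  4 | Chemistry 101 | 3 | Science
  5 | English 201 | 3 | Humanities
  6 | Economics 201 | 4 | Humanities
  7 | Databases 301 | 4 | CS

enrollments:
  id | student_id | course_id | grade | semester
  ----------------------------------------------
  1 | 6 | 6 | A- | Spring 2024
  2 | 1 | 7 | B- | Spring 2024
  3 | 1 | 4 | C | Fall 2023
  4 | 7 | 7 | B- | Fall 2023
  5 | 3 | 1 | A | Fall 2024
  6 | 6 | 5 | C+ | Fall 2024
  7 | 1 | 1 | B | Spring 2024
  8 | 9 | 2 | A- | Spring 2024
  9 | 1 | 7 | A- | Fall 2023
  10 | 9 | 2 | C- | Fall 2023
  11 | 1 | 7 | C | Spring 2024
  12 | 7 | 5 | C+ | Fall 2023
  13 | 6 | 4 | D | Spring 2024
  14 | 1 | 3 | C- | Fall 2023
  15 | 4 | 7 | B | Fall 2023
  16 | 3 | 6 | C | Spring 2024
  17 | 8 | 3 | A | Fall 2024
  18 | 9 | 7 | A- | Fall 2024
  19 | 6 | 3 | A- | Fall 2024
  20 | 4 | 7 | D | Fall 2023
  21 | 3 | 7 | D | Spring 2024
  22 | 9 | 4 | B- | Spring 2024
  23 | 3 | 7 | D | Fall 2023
SELECT year, COUNT(*) AS n FROM students GROUP BY year HAVING COUNT(*) >= 3

Execution result:
year | n
3 | 3
4 | 4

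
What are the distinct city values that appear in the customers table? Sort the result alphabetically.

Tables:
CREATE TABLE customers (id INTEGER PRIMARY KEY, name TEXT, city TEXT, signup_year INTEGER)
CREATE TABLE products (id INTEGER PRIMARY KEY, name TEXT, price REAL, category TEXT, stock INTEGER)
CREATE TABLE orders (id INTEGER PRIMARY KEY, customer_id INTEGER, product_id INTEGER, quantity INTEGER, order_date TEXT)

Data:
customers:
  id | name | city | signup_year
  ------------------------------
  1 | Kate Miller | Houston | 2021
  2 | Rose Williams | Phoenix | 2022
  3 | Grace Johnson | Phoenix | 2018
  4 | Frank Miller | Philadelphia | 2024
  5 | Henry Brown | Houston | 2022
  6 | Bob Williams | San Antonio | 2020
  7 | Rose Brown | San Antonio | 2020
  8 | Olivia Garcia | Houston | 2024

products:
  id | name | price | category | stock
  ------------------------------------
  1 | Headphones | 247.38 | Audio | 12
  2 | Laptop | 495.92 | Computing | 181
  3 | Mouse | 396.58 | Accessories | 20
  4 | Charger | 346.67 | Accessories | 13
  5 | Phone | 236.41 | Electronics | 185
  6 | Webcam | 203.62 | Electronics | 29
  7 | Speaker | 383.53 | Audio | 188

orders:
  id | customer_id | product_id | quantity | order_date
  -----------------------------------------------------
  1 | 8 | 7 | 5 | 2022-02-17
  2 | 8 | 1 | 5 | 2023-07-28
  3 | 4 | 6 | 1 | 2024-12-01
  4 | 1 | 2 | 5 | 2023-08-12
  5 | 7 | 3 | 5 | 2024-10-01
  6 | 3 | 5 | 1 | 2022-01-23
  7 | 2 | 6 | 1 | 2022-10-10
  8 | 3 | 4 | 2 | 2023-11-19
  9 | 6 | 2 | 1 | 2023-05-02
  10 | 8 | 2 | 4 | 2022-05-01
SELECT DISTINCT city FROM customers ORDER BY city

Execution result:
city
Houston
Philadelphia
Phoenix
San Antonio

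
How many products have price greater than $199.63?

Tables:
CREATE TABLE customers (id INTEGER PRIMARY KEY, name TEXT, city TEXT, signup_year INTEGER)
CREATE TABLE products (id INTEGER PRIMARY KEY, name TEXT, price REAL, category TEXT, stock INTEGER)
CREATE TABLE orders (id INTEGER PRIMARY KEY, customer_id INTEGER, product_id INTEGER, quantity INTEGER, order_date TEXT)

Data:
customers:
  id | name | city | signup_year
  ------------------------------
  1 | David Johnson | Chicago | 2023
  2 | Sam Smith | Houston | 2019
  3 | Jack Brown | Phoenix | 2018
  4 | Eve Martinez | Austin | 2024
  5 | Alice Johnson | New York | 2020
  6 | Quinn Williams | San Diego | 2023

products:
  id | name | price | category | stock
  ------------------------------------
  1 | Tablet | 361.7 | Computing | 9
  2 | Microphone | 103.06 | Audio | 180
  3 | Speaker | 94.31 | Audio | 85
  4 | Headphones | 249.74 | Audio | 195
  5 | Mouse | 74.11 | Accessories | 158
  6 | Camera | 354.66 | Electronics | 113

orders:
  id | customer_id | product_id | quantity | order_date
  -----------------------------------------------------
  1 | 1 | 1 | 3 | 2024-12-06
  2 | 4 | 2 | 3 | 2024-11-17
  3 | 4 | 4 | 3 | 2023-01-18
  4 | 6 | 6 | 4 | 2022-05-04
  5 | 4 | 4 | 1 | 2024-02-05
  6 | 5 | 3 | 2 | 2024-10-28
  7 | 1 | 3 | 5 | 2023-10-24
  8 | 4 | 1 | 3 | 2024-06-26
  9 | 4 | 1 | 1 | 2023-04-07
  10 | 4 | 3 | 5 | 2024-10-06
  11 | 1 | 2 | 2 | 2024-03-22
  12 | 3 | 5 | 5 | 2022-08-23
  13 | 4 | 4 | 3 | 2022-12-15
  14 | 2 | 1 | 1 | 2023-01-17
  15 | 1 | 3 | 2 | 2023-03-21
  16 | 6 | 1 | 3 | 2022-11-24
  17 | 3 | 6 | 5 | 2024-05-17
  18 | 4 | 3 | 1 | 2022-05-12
SELECT COUNT(*) FROM products WHERE price > 199.63

Execution result:
3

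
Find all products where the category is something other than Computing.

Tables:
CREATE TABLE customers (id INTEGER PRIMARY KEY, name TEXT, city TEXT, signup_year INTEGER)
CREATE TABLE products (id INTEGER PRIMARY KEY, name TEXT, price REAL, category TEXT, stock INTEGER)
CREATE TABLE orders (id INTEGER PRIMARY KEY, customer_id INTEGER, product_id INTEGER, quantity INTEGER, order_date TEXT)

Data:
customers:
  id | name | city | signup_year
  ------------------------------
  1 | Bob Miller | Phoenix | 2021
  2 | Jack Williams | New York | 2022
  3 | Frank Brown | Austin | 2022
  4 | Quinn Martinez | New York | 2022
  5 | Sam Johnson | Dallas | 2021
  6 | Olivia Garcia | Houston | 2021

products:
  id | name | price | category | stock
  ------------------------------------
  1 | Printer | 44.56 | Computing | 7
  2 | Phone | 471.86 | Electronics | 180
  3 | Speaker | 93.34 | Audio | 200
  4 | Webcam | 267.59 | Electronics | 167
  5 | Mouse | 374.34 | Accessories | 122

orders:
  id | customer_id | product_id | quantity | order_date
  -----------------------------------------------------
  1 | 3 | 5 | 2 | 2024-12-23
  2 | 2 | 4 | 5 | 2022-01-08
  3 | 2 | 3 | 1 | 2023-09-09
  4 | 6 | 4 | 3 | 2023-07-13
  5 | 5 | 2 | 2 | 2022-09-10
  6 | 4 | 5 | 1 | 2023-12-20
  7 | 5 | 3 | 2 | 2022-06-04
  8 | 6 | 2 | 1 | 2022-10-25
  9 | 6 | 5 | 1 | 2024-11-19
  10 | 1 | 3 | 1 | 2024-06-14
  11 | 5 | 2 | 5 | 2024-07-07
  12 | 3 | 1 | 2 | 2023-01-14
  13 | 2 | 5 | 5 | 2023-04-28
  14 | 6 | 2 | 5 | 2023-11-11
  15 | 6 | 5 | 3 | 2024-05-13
SELECT name, category FROM products WHERE category <> 'Computing'

Execution result:
name | category
Phone | Electronics
Speaker | Audio
Webcam | Electronics
Mouse | Accessories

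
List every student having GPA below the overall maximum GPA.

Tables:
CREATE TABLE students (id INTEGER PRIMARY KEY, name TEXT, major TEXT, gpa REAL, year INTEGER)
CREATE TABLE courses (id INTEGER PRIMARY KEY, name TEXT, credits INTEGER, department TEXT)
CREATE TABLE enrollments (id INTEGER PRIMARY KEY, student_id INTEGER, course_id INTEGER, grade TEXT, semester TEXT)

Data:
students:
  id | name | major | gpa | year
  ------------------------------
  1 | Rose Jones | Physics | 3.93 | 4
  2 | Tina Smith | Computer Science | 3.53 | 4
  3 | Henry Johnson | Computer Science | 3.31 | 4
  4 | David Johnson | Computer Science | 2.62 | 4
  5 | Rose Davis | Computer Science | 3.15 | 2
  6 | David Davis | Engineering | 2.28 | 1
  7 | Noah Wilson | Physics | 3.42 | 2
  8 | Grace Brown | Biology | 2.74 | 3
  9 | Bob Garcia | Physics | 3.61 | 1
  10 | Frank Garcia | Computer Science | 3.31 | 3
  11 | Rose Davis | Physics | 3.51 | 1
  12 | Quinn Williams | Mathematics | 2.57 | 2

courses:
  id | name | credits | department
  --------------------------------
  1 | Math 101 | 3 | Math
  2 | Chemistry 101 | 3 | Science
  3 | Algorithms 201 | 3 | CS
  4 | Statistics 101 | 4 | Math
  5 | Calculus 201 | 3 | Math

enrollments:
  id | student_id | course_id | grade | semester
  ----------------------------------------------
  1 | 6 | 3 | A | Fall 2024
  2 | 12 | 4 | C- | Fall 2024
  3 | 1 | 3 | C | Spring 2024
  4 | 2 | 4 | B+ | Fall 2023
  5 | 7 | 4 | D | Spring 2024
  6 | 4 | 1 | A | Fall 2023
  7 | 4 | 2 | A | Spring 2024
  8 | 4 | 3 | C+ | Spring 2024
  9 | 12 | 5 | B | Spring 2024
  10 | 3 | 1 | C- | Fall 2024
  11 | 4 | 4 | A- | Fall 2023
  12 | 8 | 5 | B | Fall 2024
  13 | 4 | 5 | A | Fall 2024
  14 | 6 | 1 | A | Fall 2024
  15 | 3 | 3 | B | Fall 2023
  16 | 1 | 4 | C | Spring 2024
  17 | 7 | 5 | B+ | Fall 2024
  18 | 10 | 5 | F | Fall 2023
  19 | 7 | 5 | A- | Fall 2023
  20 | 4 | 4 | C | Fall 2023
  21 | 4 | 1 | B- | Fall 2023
SELECT name, gpa FROM students WHERE gpa < (SELECT MAX(gpa) FROM students)

Execution result:
name | gpa
Tina Smith | 3.53
Henry Johnson | 3.31
David Johnson | 2.62
Rose Davis | 3.15
David Davis | 2.28
Noah Wilson | 3.42
Grace Brown | 2.74
Bob Garcia | 3.61
Frank Garcia | 3.31
Rose Davis | 3.51
Quinn Williams | 2.57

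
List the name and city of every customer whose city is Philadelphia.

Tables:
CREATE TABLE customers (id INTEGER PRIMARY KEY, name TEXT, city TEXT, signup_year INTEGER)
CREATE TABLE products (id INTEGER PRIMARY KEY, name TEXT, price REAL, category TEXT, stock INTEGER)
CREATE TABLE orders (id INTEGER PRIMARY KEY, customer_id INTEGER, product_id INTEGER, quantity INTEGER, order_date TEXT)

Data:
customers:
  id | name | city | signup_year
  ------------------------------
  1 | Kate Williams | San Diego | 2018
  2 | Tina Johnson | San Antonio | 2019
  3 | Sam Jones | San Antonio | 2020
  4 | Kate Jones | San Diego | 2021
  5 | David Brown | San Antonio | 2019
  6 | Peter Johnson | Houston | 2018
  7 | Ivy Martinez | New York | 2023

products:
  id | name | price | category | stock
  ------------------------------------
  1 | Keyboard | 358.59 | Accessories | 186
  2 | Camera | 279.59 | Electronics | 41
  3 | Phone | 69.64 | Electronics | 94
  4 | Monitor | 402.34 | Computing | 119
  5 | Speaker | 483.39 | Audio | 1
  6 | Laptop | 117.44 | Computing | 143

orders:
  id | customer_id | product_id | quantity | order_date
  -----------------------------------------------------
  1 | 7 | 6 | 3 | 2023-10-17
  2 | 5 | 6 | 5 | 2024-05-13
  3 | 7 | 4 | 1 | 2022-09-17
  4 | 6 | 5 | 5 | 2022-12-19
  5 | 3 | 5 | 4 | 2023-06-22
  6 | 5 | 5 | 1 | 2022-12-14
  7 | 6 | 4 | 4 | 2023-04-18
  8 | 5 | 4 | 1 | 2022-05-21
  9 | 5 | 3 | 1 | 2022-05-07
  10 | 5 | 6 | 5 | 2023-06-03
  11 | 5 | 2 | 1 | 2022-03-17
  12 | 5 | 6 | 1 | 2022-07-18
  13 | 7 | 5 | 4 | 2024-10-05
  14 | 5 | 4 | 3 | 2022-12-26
SELECT name, city FROM customers WHERE city = 'Philadelphia'

Execution result:
(no rows)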